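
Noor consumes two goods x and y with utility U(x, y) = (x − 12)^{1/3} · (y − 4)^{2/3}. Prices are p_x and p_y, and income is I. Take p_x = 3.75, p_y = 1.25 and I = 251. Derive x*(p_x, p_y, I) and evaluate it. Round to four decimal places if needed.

Discretionary income = 251 − 12·3.75 − 4·1.25 = 201; x* = 12 + 1/3·201/3.75 = 29.8667.

x* = 29.8667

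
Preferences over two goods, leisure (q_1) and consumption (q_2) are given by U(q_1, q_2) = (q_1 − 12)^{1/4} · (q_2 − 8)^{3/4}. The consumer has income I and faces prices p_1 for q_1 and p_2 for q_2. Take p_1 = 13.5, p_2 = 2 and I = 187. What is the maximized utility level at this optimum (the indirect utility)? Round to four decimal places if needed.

V = 1.591

This is Cobb-Douglas in (q_1−12, q_2−8): tangency gives 0.25·p_2·(q_2−8) = 0.75·p_1·(q_1−12).
After buying the subsistence bundle (12, 8), a share 0.25 of the remaining income goes to q_1: q_1* = 12 + 0.25·(I − 12p_1 − 8p_2)/p_1.
Discretionary income = 187 − 12·13.5 − 8·2 = 9; q_1* = 12 + 0.25·9/13.5 = 12.1667; q_2* = 8 + 0.75·9/2 = 11.375.
Utility at the optimum: U(12.1667, 11.375) = 1.591.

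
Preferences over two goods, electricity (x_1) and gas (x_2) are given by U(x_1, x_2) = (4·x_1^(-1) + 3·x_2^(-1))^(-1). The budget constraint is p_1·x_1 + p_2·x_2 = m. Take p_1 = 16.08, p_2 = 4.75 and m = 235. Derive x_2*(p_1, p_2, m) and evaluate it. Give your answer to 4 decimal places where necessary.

x_2* = 15.8339

Numerically x_2/x_1 = 1.593407, so x_1* = 235/(16.08 + 4.75·1.593407) = 9.9371 and x_2* = 1.593407·9.9371 = 15.8339.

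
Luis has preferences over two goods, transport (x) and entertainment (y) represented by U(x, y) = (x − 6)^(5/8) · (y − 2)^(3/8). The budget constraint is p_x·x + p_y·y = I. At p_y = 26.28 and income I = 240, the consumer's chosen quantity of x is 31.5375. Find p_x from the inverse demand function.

Let x' = x−6, y' = y−2. MRS = (5/3)·y'/x' = p_x/p_y.
Substituting into the budget: x* = 6 + 0.625·(I − 6·p_x − 2·p_y)/p_x, and y* = 2 + 0.375·(…)/p_y.
Set x* = 31.5375 in the demand function and solve for p_x: p_x = 4.

p_x = 4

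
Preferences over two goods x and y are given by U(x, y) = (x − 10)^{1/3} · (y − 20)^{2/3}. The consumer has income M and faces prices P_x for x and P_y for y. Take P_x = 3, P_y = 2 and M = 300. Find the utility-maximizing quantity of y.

y* = 96.6667

After buying the subsistence bundle (10, 20), a share 1/3 of the remaining income goes to x: x* = 10 + 1/3·(M − 10P_x − 20P_y)/P_x.
Discretionary income = 300 − 10·3 − 20·2 = 230; y* = 20 + 2/3·230/2 = 96.6667.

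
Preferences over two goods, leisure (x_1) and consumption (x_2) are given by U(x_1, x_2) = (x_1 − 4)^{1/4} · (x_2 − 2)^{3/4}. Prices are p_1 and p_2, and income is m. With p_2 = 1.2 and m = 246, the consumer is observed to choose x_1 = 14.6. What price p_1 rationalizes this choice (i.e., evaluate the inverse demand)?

MRS = (1/3)·(x_2−2)/(x_1−4). Tangency with p_1/p_2 gives x_2−2 = 3·(p_1/p_2)·(x_1−4).
After buying the subsistence bundle (4, 2), a share 0.25 of the remaining income goes to x_1: x_1* = 4 + 0.25·(m − 4p_1 − 2p_2)/p_1.
Set x_1* = 14.6 in the demand function and solve for p_1: p_1 = 5.25.

p_1 = 5.25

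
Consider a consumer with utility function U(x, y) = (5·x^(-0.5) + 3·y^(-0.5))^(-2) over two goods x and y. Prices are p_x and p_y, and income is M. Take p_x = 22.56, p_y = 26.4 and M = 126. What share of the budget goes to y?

MU_x ∝ 5·x^(-1.5), MU_y ∝ 3·y^(-1.5), so MRS = (5/3)·(y/x)^(1.5) = p_x/p_y.
Solve for the ratio: y/x = [(3/5)·p_x/p_y]^(2/3).
Substitute y = (y/x)·x into the budget: x* = M/(p_x + p_y·(y/x)).
Numerically y/x = 0.640606, so x* = 126/(22.56 + 26.4·0.640606) = 3.1921 and y* = 0.640606·3.1921 = 2.0449.
Expenditure on y: 26.4·2.0449 = 53.9854; share = 0.4285.

share on y = 0.4285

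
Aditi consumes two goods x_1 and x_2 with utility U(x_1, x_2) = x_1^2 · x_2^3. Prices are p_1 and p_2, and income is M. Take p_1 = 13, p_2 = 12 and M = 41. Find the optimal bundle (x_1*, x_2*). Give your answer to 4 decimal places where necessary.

MU_x_1/MU_x_2 = (2·x_2)/(3·x_1); tangency sets this equal to p_1/p_2.
Rearranging, p_2·x_2 = (3/2)·p_1·x_1. Substituting into the budget gives p_1·x_1·(1 + (3/2)) = M.
Demand: x_1*(p_1,p_2,M) = 0.4·M/p_1 and x_2* = 0.6·M/p_2.
At p_1=13, p_2=12, M=41: x_1* = 0.4·41/13 = 1.2615, x_2* = 2.05.

x_1* = 1.2615, x_2* = 2.05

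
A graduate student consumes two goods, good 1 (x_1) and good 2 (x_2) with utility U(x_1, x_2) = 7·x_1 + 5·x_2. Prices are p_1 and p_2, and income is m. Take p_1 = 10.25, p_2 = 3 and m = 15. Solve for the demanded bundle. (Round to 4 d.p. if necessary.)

x_1* = 0, x_2* = 5

Linear utility — the consumer picks whichever good has higher MU/price: 7/10.25 = 0.6829 vs 5/3 = 1.6667.
x_2 gives more utility per dollar, so spend all income on x_2: x_2* = m/p_2, x_1* = 0.
Numerically: x_1* = 0, x_2* = 5.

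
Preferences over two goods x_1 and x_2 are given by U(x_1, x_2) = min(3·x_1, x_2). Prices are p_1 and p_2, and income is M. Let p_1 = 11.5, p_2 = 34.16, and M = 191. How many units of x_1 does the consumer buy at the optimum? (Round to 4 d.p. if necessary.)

Leontief preferences: the optimum is at the kink where x_1/1 = x_2/3, i.e. x_2 = 3·x_1.
Budget: p_1·x_1 + p_2·3·x_1 = M, so (p_1 + 3·p_2)·x_1 = M.
Demand: x_1*(p_1,p_2,M) = M/(p_1 + 3·p_2), x_2* = 3·M/(p_1 + 3·p_2).
Here 11.5 + 3·34.16 = 113.98, giving x_1* = 1.6757.

x_1* = 1.6757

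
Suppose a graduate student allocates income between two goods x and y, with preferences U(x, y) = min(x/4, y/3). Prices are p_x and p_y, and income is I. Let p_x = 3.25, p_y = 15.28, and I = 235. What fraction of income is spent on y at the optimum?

share on y = 0.7791

Demand: x*(p_x,p_y,I) = 4·I/(4·p_x + 3·p_y), y* = 3·I/(4·p_x + 3·p_y).
Here 4·3.25 + 3·15.28 = 58.84, giving x* = 15.9755 and y* = 11.9816.
Expenditure on y: 15.28·11.9816 = 183.0795; share = 0.7791.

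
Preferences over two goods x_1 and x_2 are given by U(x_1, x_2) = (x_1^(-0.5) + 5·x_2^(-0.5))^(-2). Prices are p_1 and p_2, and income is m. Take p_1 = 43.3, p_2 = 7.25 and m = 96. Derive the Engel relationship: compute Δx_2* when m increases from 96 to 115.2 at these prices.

Δx_2* = 1.6342

MU_x_1 ∝ x_1^(-1.5), MU_x_2 ∝ 5·x_2^(-1.5), so MRS = (1/5)·(x_2/x_1)^(1.5) = p_1/p_2.
Hence x_2/x_1 = (5·p_1/p_2)^(1/(1.5)), i.e. raised to the 2/3 power.
Substitute x_2 = (x_2/x_1)·x_1 into the budget: x_1* = m/(p_1 + p_2·(x_2/x_1)).
Numerically x_2/x_1 = 9.625278, so x_1* = 96/(43.3 + 7.25·9.625278) = 0.8489 and x_2* = 9.625278·0.8489 = 8.1712.
At m' = 115.2: x_2* = 9.8054. Change: 9.8054 − 8.1712 = 1.6342.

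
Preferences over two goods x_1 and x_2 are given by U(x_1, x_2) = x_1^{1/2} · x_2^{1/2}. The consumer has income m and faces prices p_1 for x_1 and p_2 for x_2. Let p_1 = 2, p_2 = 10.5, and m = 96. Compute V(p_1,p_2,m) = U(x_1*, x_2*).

At p_1=2, p_2=10.5, m=96: x_1* = 0.5·96/2 = 24, x_2* = 4.5714.
Utility at the optimum: U(24, 4.5714) = 10.4745.

V = 10.4745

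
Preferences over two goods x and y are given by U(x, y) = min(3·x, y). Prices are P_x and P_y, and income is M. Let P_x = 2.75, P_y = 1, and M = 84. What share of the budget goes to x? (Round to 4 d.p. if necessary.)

share on x = 0.4783

Demand: x*(P_x,P_y,M) = M/(P_x + 3·P_y), y* = 3·M/(P_x + 3·P_y).
Here 2.75 + 3·1 = 5.75, giving x* = 14.6087 and y* = 43.8261.
Expenditure on x: 2.75·14.6087 = 40.1739; share = 0.4783.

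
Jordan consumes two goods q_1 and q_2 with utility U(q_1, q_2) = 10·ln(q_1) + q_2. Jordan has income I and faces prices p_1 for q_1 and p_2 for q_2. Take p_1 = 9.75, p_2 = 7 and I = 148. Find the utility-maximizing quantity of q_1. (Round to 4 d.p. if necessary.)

MU_q_1 = 10/q_1, MU_q_2 = 1. Tangency: 10/q_1 = p_1/p_2.
So q_1*(p_1,p_2) = 10·p_2/p_1, independent of income; and q_2* = (I − 10·p_2)/p_2.
At the given prices: q_1* = 10·7/9.75 = 7.1795.

q_1* = 7.1795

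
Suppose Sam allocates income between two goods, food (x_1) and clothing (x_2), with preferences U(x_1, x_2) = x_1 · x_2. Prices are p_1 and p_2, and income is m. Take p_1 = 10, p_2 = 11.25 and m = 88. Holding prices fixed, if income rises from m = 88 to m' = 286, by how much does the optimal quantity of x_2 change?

Δx_2* = 8.8

MU_x_1/MU_x_2 = (x_2)/(x_1); tangency sets this equal to p_1/p_2.
So p_2·x_2 = p_1·x_1; combined with the budget, a share 0.5 of income goes to x_1.
Demand: x_1*(p_1,p_2,m) = 0.5·m/p_1 and x_2* = 0.5·m/p_2.
At p_1=10, p_2=11.25, m=88: x_2* = 0.5·88/11.25 = 3.9111.
At m' = 286: x_2* = 12.7111. Change: 12.7111 − 3.9111 = 8.8.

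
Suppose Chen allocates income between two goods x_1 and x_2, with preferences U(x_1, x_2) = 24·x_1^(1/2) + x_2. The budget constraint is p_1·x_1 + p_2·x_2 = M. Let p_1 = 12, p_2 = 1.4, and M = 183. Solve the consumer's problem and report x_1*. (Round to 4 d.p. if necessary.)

x_1* = 1.96

Set MRS = p_1/p_2: 12·x_1^(−1/2) = p_1/p_2.
Solve: √x_1 = 12·p_2/p_1, so x_1*(p_1,p_2) = (12·p_2/p_1)², and x_2* = (M − p_1·x_1*)/p_2.
Plugging in: x_1* = (12·1.4/12)² = 1.96.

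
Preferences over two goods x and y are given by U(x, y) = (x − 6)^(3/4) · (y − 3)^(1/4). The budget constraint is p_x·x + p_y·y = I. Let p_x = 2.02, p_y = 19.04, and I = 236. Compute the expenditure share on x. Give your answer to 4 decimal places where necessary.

Discretionary income = 236 − 6·2.02 − 3·19.04 = 166.76; x* = 6 + 0.75·166.76/2.02 = 67.9158; y* = 3 + 0.25·166.76/19.04 = 5.1896.
Expenditure on x: 2.02·67.9158 = 137.19; share = 0.5813.

share on x = 0.5813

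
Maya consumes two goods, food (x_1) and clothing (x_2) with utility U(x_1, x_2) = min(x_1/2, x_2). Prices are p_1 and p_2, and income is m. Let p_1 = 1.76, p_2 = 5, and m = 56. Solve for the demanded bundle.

With perfect complements, no substitution: consume in ratio x_1:x_2 = 2:1.
Budget: p_1·x_1 + p_2·(1/2)·x_1 = m, so (2·p_1 + p_2)·x_1 = 2·m.
Demand: x_1*(p_1,p_2,m) = 2·m/(2·p_1 + p_2), x_2* = m/(2·p_1 + p_2).
Here 2·1.76 + 5 = 8.52, giving x_1* = 13.1455 and x_2* = 6.5728.

x_1* = 13.1455, x_2* = 6.5728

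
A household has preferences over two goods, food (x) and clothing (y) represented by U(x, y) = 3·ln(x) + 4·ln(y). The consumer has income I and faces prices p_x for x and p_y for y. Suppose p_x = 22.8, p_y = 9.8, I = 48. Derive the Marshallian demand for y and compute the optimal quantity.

y* = 2.7988

The MRS is (3/4)·y/x. Set MRS = p_x/p_y.
Rearranging, p_y·y = (4/3)·p_x·x. Substituting into the budget gives p_x·x·(1 + (4/3)) = I.
Demand: x*(p_x,p_y,I) = 3/7·I/p_x and y* = 4/7·I/p_y.
At p_x=22.8, p_y=9.8, I=48: y* = 4/7·48/9.8 = 2.7988.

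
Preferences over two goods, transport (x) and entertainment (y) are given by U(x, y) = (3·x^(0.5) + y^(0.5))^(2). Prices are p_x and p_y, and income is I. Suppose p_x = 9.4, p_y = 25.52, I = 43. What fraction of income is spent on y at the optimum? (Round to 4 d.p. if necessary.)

share on y = 0.0393

MU_x ∝ 3·x^(-0.5), MU_y ∝ y^(-0.5), so MRS = 3·(y/x)^(0.5) = p_x/p_y.
Hence y/x = ((1/3)·p_x/p_y)^(1/(0.5)), i.e. raised to the 2 power.
With the ratio pinned down, the budget gives x* = I/(p_x + p_y·(y/x)) and y* = (y/x)·x*.
Numerically y/x = 0.015075, so x* = 43/(9.4 + 25.52·0.015075) = 4.3946 and y* = 0.015075·4.3946 = 0.0662.
Expenditure on y: 25.52·0.0662 = 1.6906; share = 0.0393.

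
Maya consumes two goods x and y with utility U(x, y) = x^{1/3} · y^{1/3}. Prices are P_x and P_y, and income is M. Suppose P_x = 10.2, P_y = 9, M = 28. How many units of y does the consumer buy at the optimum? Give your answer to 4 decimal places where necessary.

Tangency: MRS = y/x = P_x/P_y.
So 1/3·P_y·y = 1/3·P_x·x; combined with the budget, a share 0.5 of income goes to x.
Demand: x*(P_x,P_y,M) = 0.5·M/P_x and y* = 0.5·M/P_y.
At P_x=10.2, P_y=9, M=28: y* = 0.5·28/9 = 1.5556.

y* = 1.5556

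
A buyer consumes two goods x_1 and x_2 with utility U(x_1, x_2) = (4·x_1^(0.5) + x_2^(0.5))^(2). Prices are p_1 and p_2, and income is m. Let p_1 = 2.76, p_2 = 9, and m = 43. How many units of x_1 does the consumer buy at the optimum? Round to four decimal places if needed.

x_1* = 15.2867

MU_x_1 ∝ 4·x_1^(-0.5), MU_x_2 ∝ x_2^(-0.5), so MRS = 4·(x_2/x_1)^(0.5) = p_1/p_2.
Hence x_2/x_1 = ((1/4)·p_1/p_2)^(1/(0.5)), i.e. raised to the 2 power.
With the ratio pinned down, the budget gives x_1* = m/(p_1 + p_2·(x_2/x_1)) and x_2* = (x_2/x_1)·x_1*.
Numerically x_2/x_1 = 0.005878, so x_1* = 43/(2.76 + 9·0.005878) = 15.2867.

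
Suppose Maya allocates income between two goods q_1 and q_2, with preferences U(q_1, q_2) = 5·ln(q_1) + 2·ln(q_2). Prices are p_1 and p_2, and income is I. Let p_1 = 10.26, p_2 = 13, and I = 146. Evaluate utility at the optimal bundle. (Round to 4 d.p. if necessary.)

Demand: q_1*(p_1,p_2,I) = 5/7·I/p_1 and q_2* = 2/7·I/p_2.
At p_1=10.26, p_2=13, I=146: q_1* = 5/7·146/10.26 = 10.1643, q_2* = 3.2088.
Utility at the optimum: U(10.1643, 3.2088) = 13.9262.

V = 13.9262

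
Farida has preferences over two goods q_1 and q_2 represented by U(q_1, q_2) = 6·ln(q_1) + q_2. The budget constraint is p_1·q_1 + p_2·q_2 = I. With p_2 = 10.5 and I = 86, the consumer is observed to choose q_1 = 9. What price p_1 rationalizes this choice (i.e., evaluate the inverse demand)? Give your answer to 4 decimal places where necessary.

p_1 = 7

MU_q_1 = 6/q_1, MU_q_2 = 1. Tangency: 6/q_1 = p_1/p_2.
So q_1*(p_1,p_2) = 6·p_2/p_1, independent of income; and q_2* = (I − 6·p_2)/p_2.
Set q_1* = 9 in the demand function and solve for p_1: p_1 = 7.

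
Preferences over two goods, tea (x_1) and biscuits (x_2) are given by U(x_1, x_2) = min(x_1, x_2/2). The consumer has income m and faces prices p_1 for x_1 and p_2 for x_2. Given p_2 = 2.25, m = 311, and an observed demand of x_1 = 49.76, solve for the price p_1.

p_1 = 1.75

Leontief preferences: the optimum is at the kink where x_1/1 = x_2/2, i.e. x_2 = 2·x_1.
Budget: p_1·x_1 + p_2·2·x_1 = m, so (p_1 + 2·p_2)·x_1 = m.
Demand: x_1*(p_1,p_2,m) = m/(p_1 + 2·p_2), x_2* = 2·m/(p_1 + 2·p_2).
Set x_1* = 49.76 in the demand function and solve for p_1: p_1 = 1.75.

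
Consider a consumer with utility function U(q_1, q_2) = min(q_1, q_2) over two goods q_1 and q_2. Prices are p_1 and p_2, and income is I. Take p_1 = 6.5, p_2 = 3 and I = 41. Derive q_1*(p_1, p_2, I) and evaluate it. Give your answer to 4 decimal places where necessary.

q_1* = 4.3158

Here 6.5 + 3 = 9.5, giving q_1* = 4.3158.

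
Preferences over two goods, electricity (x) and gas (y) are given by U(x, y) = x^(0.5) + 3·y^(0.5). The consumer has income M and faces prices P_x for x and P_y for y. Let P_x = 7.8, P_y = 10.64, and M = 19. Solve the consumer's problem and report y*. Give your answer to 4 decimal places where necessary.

MU_x ∝ x^(-0.5), MU_y ∝ 3·y^(-0.5), so MRS = (1/3)·(y/x)^(0.5) = P_x/P_y.
Hence y/x = (3·P_x/P_y)^(1/(0.5)), i.e. raised to the 2 power.
With the ratio pinned down, the budget gives x* = M/(P_x + P_y·(y/x)) and y* = (y/x)·x*.
Numerically y/x = 4.836692, so x* = 19/(7.8 + 10.64·4.836692) = 0.3206 and y* = 4.836692·0.3206 = 1.5507.

y* = 1.5507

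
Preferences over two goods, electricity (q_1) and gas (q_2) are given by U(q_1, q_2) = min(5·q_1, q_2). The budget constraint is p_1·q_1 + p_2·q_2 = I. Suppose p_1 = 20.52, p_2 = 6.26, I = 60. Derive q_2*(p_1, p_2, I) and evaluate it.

q_2* = 5.7893

With perfect complements, no substitution: consume in ratio q_1:q_2 = 1:5.
Budget: p_1·q_1 + p_2·5·q_1 = I, so (p_1 + 5·p_2)·q_1 = I.
Demand: q_1*(p_1,p_2,I) = I/(p_1 + 5·p_2), q_2* = 5·I/(p_1 + 5·p_2).
Here 20.52 + 5·6.26 = 51.82, giving q_2* = 5.7893.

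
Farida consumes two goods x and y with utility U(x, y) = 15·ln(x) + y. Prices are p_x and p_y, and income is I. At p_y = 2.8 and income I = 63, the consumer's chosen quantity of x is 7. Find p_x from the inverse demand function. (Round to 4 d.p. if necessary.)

p_x = 6

Set MRS = p_x/p_y: (15/x)/1 = p_x/p_y.
So x*(p_x,p_y) = 15·p_y/p_x, independent of income; and y* = (I − 15·p_y)/p_y.
Set x* = 7 in the demand function and solve for p_x: p_x = 6.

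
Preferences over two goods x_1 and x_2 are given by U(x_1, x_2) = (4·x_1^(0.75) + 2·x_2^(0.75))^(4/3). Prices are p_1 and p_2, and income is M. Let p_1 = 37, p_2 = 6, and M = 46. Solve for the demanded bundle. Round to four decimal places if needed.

MRS = MU_x_1/MU_x_2 = 2·(x_2/x_1)^(0.25). Set equal to p_1/p_2.
Hence x_2/x_1 = ((1/2)·p_1/p_2)^(1/(0.25)), i.e. raised to the 4 power.
Substitute x_2 = (x_2/x_1)·x_1 into the budget: x_1* = M/(p_1 + p_2·(x_2/x_1)).
Numerically x_2/x_1 = 90.381993, so x_1* = 46/(37 + 6·90.381993) = 0.0794 and x_2* = 90.381993·0.0794 = 7.177.

x_1* = 0.0794, x_2* = 7.177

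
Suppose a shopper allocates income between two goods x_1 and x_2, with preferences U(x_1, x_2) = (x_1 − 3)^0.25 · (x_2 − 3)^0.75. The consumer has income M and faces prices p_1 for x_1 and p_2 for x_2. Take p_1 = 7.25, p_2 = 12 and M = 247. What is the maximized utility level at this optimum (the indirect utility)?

V = 10.194

This is Cobb-Douglas in (x_1−3, x_2−3): tangency gives 0.25·p_2·(x_2−3) = 0.75·p_1·(x_1−3).
After buying the subsistence bundle (3, 3), a share 0.25 of the remaining income goes to x_1: x_1* = 3 + 0.25·(M − 3p_1 − 3p_2)/p_1.
Discretionary income = 247 − 3·7.25 − 3·12 = 189.25; x_1* = 3 + 0.25·189.25/7.25 = 9.5259; x_2* = 3 + 0.75·189.25/12 = 14.8281.
Utility at the optimum: U(9.5259, 14.8281) = 10.194.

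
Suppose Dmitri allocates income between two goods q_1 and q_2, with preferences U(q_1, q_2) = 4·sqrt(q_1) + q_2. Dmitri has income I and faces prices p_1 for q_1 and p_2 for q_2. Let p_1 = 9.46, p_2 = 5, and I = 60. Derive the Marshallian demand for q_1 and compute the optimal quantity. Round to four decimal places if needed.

Set MRS = p_1/p_2: 2·q_1^(−1/2) = p_1/p_2.
Thus q_1* = (2·p_2/p_1)² — independent of I — with the rest of income spent on q_2.
Plugging in: q_1* = (2·5/9.46)² = 1.1174.

q_1* = 1.1174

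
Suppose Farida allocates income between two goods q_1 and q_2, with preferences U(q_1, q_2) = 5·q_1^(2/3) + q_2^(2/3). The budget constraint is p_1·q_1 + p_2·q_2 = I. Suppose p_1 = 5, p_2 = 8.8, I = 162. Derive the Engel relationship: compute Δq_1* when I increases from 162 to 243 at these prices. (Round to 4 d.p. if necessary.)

Δq_1* = 16.1583

MU_q_1 ∝ 5·q_1^(-1/3), MU_q_2 ∝ q_2^(-1/3), so MRS = 5·(q_2/q_1)^(1/3) = p_1/p_2.
Solve for the ratio: q_2/q_1 = [(1/5)·p_1/p_2]^(3).
With the ratio pinned down, the budget gives q_1* = I/(p_1 + p_2·(q_2/q_1)) and q_2* = (q_2/q_1)·q_1*.
Numerically q_2/q_1 = 0.001467, so q_1* = 162/(5 + 8.8·0.001467) = 32.3165.
At I' = 243: q_1* = 48.4748. Change: 48.4748 − 32.3165 = 16.1583.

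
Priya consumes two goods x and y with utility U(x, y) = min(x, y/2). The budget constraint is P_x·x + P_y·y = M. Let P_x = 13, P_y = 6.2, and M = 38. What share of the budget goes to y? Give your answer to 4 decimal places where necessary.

Leontief preferences: the optimum is at the kink where x/1 = y/2, i.e. y = 2·x.
Budget: P_x·x + P_y·2·x = M, so (P_x + 2·P_y)·x = M.
Demand: x*(P_x,P_y,M) = M/(P_x + 2·P_y), y* = 2·M/(P_x + 2·P_y).
Here 13 + 2·6.2 = 25.4, giving x* = 1.4961 and y* = 2.9921.
Expenditure on y: 6.2·2.9921 = 18.5512; share = 0.4882.

share on y = 0.4882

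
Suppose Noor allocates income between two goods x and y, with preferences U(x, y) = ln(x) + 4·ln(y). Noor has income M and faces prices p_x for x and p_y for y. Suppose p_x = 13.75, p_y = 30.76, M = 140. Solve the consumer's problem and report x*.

x* = 2.0364

MU_x/MU_y = (y)/(4·x); tangency sets this equal to p_x/p_y.
Rearranging, p_y·y = 4·p_x·x. Substituting into the budget gives p_x·x·(1 + 4) = M.
Demand: x*(p_x,p_y,M) = 0.2·M/p_x and y* = 0.8·M/p_y.
At p_x=13.75, p_y=30.76, M=140: x* = 0.2·140/13.75 = 2.0364.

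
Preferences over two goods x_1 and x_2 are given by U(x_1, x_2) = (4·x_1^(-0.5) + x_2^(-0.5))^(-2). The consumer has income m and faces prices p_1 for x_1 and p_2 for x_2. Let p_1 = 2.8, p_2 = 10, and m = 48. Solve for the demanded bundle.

x_1* = 10.6702, x_2* = 1.8123

From the CES first-order condition, 4·(x_2/x_1)^(1.5) = p_1/p_2.
Hence x_2/x_1 = ((1/4)·p_1/p_2)^(1/(1.5)), i.e. raised to the 2/3 power.
With the ratio pinned down, the budget gives x_1* = m/(p_1 + p_2·(x_2/x_1)) and x_2* = (x_2/x_1)·x_1*.
Numerically x_2/x_1 = 0.16985, so x_1* = 48/(2.8 + 10·0.16985) = 10.6702 and x_2* = 0.16985·10.6702 = 1.8123.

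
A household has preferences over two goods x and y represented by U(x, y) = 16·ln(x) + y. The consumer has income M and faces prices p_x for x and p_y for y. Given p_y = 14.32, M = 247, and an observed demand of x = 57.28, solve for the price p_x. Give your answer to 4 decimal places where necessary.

p_x = 4

Set MRS = p_x/p_y: (16/x)/1 = p_x/p_y.
So x*(p_x,p_y) = 16·p_y/p_x, independent of income; and y* = (M − 16·p_y)/p_y.
Set x* = 57.28 in the demand function and solve for p_x: p_x = 4.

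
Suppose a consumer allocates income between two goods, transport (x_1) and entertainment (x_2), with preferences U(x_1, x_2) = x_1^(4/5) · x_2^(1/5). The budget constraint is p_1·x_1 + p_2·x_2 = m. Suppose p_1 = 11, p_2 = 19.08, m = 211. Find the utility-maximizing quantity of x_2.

x_2* = 2.2117

Tangency: MRS = 4·x_2/x_1 = p_1/p_2.
Rearranging, p_2·x_2 = (1/4)·p_1·x_1. Substituting into the budget gives p_1·x_1·(1 + (1/4)) = m.
Demand: x_1*(p_1,p_2,m) = 0.8·m/p_1 and x_2* = 0.2·m/p_2.
At p_1=11, p_2=19.08, m=211: x_2* = 0.2·211/19.08 = 2.2117.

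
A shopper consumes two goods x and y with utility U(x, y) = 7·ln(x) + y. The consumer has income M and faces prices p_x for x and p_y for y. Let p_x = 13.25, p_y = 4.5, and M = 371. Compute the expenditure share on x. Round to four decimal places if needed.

share on x = 0.0849

Set MRS = p_x/p_y: (7/x)/1 = p_x/p_y.
So x*(p_x,p_y) = 7·p_y/p_x, independent of income; and y* = (M − 7·p_y)/p_y.
At the given prices: x* = 7·4.5/13.25 = 2.3774, and y* = 75.4444.
Expenditure on x: 13.25·2.3774 = 31.5; share = 0.0849.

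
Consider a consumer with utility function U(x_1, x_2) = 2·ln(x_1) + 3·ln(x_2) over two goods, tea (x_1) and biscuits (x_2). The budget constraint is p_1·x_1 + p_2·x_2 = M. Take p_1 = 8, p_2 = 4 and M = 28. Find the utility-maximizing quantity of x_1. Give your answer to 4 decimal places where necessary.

x_1* = 1.4

The MRS is (2/3)·x_2/x_1. Set MRS = p_1/p_2.
So 2·p_2·x_2 = 3·p_1·x_1; combined with the budget, a share 0.4 of income goes to x_1.
Demand: x_1*(p_1,p_2,M) = 0.4·M/p_1 and x_2* = 0.6·M/p_2.
At p_1=8, p_2=4, M=28: x_1* = 0.4·28/8 = 1.4.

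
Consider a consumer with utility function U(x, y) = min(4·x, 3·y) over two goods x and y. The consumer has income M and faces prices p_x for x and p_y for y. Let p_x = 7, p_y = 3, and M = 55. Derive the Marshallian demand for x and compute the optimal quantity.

Leontief preferences: the optimum is at the kink where x/3 = y/4, i.e. y = (4/3)·x.
Budget: p_x·x + p_y·(4/3)·x = M, so (3·p_x + 4·p_y)·x = 3·M.
Demand: x*(p_x,p_y,M) = 3·M/(3·p_x + 4·p_y), y* = 4·M/(3·p_x + 4·p_y).
Here 3·7 + 4·3 = 33, giving x* = 5.

x* = 5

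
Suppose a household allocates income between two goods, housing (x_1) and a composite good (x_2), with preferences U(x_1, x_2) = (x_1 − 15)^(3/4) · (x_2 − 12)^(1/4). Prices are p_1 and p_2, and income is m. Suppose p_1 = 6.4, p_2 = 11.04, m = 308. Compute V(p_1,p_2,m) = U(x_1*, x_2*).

After buying the subsistence bundle (15, 12), a share 0.75 of the remaining income goes to x_1: x_1* = 15 + 0.75·(m − 15p_1 − 12p_2)/p_1.
Discretionary income = 308 − 15·6.4 − 12·11.04 = 79.52; x_1* = 15 + 0.75·79.52/6.4 = 24.3188; x_2* = 12 + 0.25·79.52/11.04 = 13.8007.
Utility at the optimum: U(24.3188, 13.8007) = 6.1785.

V = 6.1785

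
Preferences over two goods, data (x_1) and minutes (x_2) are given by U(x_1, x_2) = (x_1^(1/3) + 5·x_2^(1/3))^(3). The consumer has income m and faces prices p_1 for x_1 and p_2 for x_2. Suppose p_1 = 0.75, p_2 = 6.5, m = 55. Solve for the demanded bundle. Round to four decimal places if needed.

x_1* = 15.2849, x_2* = 6.6979

From the CES first-order condition, (1/5)·(x_2/x_1)^(2/3) = p_1/p_2.
Hence x_2/x_1 = (5·p_1/p_2)^(1/(2/3)), i.e. raised to the 1.5 power.
Substitute x_2 = (x_2/x_1)·x_1 into the budget: x_1* = m/(p_1 + p_2·(x_2/x_1)).
Numerically x_2/x_1 = 0.438205, so x_1* = 55/(0.75 + 6.5·0.438205) = 15.2849 and x_2* = 0.438205·15.2849 = 6.6979.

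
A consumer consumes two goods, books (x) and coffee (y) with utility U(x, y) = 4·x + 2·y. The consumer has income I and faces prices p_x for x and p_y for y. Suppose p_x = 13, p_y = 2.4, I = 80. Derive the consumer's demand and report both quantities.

x* = 0, y* = 33.3333

Linear utility — the consumer picks whichever good has higher MU/price: 4/13 = 0.3077 vs 2/2.4 = 0.8333.
y gives more utility per dollar, so spend all income on y: y* = I/p_y, x* = 0.
Numerically: x* = 0, y* = 33.3333.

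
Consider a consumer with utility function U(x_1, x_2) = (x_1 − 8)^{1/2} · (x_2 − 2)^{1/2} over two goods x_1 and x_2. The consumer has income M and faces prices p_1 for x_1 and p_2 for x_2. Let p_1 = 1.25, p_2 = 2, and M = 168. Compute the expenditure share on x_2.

Substituting into the budget: x_1* = 8 + 0.5·(M − 8·p_1 − 2·p_2)/p_1, and x_2* = 2 + 0.5·(…)/p_2.
Discretionary income = 168 − 8·1.25 − 2·2 = 154; x_1* = 8 + 0.5·154/1.25 = 69.6; x_2* = 2 + 0.5·154/2 = 40.5.
Expenditure on x_2: 2·40.5 = 81; share = 0.4821.

share on x_2 = 0.4821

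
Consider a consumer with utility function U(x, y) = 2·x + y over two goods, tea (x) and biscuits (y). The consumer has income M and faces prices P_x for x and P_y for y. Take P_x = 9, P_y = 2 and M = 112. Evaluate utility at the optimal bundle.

V = 56

Perfect substitutes: compare marginal utility per dollar. 2/P_x vs 1/P_y → 0.2222 vs 0.5.
y gives more utility per dollar, so spend all income on y: y* = M/P_y, x* = 0.
Numerically: x* = 0, y* = 56.
Utility at the optimum: U(0, 56) = 56.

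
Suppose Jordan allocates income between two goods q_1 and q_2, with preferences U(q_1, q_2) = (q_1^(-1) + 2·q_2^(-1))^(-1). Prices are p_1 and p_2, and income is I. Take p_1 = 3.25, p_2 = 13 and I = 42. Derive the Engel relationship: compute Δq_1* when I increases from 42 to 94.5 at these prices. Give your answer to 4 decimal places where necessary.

MU_q_1 ∝ q_1^(-2), MU_q_2 ∝ 2·q_2^(-2), so MRS = (1/2)·(q_2/q_1)^(2) = p_1/p_2.
Solve for the ratio: q_2/q_1 = [2·p_1/p_2]^(0.5).
With the ratio pinned down, the budget gives q_1* = I/(p_1 + p_2·(q_2/q_1)) and q_2* = (q_2/q_1)·q_1*.
Numerically q_2/q_1 = 0.707107, so q_1* = 42/(3.25 + 13·0.707107) = 3.3756.
At I' = 94.5: q_1* = 7.595. Change: 7.595 − 3.3756 = 4.2194.

Δq_1* = 4.2194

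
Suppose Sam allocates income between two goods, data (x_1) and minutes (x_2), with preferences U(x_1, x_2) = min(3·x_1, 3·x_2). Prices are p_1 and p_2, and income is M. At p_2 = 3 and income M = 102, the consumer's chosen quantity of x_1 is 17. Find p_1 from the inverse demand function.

Leontief preferences: the optimum is at the kink where x_1/3 = x_2/3, i.e. x_2 = x_1.
Budget: p_1·x_1 + p_2·x_1 = M, so (3·p_1 + 3·p_2)·x_1 = 3·M.
Demand: x_1*(p_1,p_2,M) = 3·M/(3·p_1 + 3·p_2), x_2* = 3·M/(3·p_1 + 3·p_2).
Set x_1* = 17 in the demand function and solve for p_1: p_1 = 3.

p_1 = 3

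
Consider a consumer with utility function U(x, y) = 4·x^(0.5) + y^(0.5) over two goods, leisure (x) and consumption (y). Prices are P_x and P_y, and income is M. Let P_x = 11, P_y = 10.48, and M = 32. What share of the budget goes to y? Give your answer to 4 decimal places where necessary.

MRS = MU_x/MU_y = 4·(y/x)^(0.5). Set equal to P_x/P_y.
Hence y/x = ((1/4)·P_x/P_y)^(1/(0.5)), i.e. raised to the 2 power.
With the ratio pinned down, the budget gives x* = M/(P_x + P_y·(y/x)) and y* = (y/x)·x*.
Numerically y/x = 0.068856, so x* = 32/(11 + 10.48·0.068856) = 2.73 and y* = 0.068856·2.73 = 0.188.
Expenditure on y: 10.48·0.188 = 1.97; share = 0.0616.

share on y = 0.0616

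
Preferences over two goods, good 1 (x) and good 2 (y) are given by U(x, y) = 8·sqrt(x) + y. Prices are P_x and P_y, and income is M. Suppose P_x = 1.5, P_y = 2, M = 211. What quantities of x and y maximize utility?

Set MRS = P_x/P_y: 4·x^(−1/2) = P_x/P_y.
Thus x* = (4·P_y/P_x)² — independent of M — with the rest of income spent on y.
Plugging in: x* = (4·2/1.5)² = 28.4444, y* = 84.1667.

x* = 28.4444, y* = 84.1667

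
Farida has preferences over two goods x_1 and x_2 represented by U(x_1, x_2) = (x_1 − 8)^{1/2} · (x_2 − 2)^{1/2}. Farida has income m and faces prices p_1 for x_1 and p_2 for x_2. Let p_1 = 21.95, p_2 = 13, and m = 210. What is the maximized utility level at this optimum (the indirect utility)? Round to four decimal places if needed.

MRS = (x_2−2)/(x_1−8). Tangency with p_1/p_2 gives x_2−2 = (p_1/p_2)·(x_1−8).
After buying the subsistence bundle (8, 2), a share 0.5 of the remaining income goes to x_1: x_1* = 8 + 0.5·(m − 8p_1 − 2p_2)/p_1.
Discretionary income = 210 − 8·21.95 − 2·13 = 8.4; x_1* = 8 + 0.5·8.4/21.95 = 8.1913; x_2* = 2 + 0.5·8.4/13 = 2.3231.
Utility at the optimum: U(8.1913, 2.3231) = 0.2486.

V = 0.2486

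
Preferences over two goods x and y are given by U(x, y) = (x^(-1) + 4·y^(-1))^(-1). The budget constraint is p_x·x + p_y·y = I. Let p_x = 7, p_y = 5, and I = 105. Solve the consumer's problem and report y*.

y* = 13.1942

From the CES first-order condition, (1/4)·(y/x)^(2) = p_x/p_y.
Hence y/x = (4·p_x/p_y)^(1/(2)), i.e. raised to the 0.5 power.
Substitute y = (y/x)·x into the budget: x* = I/(p_x + p_y·(y/x)).
Numerically y/x = 2.366432, so x* = 105/(7 + 5·2.366432) = 5.5756 and y* = 2.366432·5.5756 = 13.1942.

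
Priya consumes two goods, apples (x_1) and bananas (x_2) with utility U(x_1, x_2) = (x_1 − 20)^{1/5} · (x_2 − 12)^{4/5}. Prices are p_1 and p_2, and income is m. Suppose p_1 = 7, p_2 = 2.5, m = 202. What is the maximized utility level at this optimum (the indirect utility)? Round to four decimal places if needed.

V = 6.3162

MRS = (1/4)·(x_2−12)/(x_1−20). Tangency with p_1/p_2 gives x_2−12 = 4·(p_1/p_2)·(x_1−20).
After buying the subsistence bundle (20, 12), a share 0.2 of the remaining income goes to x_1: x_1* = 20 + 0.2·(m − 20p_1 − 12p_2)/p_1.
Discretionary income = 202 − 20·7 − 12·2.5 = 32; x_1* = 20 + 0.2·32/7 = 20.9143; x_2* = 12 + 0.8·32/2.5 = 22.24.
Utility at the optimum: U(20.9143, 22.24) = 6.3162.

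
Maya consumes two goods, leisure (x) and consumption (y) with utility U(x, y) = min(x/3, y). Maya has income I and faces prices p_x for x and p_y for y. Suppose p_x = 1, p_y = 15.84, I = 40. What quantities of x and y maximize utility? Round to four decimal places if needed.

With perfect complements, no substitution: consume in ratio x:y = 3:1.
Budget: p_x·x + p_y·(1/3)·x = I, so (3·p_x + p_y)·x = 3·I.
Demand: x*(p_x,p_y,I) = 3·I/(3·p_x + p_y), y* = I/(3·p_x + p_y).
Here 3·1 + 15.84 = 18.84, giving x* = 6.3694 and y* = 2.1231.

x* = 6.3694, y* = 2.1231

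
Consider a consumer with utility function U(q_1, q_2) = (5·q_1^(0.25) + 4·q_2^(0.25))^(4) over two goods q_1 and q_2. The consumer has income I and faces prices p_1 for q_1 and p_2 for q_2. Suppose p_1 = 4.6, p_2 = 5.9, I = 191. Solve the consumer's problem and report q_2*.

MU_q_1 ∝ 5·q_1^(-0.75), MU_q_2 ∝ 4·q_2^(-0.75), so MRS = (5/4)·(q_2/q_1)^(0.75) = p_1/p_2.
Hence q_2/q_1 = ((4/5)·p_1/p_2)^(1/(0.75)), i.e. raised to the 4/3 power.
With the ratio pinned down, the budget gives q_1* = I/(p_1 + p_2·(q_2/q_1)) and q_2* = (q_2/q_1)·q_1*.
Numerically q_2/q_1 = 0.532919, so q_1* = 191/(4.6 + 5.9·0.532919) = 24.6636 and q_2* = 0.532919·24.6636 = 13.1437.

q_2* = 13.1437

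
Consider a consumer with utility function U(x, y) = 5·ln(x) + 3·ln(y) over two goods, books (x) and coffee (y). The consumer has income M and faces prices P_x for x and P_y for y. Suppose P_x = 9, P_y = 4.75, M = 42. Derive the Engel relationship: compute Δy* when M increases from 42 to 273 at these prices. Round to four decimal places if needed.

Δy* = 18.2368

At P_x=9, P_y=4.75, M=42: y* = 0.375·42/4.75 = 3.3158.
At M' = 273: y* = 21.5526. Change: 21.5526 − 3.3158 = 18.2368.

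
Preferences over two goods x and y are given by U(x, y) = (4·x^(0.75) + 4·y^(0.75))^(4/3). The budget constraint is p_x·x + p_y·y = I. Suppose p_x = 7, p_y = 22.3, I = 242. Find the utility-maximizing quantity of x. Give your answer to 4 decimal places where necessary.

From the CES first-order condition, (y/x)^(0.25) = p_x/p_y.
Solve for the ratio: y/x = [p_x/p_y]^(4).
Substitute y = (y/x)·x into the budget: x* = I/(p_x + p_y·(y/x)).
Numerically y/x = 0.009709, so x* = 242/(7 + 22.3·0.009709) = 33.5342.

x* = 33.5342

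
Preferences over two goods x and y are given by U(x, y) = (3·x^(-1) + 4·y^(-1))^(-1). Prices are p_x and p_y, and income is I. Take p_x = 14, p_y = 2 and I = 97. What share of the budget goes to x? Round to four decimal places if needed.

MRS = MU_x/MU_y = (3/4)·(y/x)^(2). Set equal to p_x/p_y.
Hence y/x = ((4/3)·p_x/p_y)^(1/(2)), i.e. raised to the 0.5 power.
With the ratio pinned down, the budget gives x* = I/(p_x + p_y·(y/x)) and y* = (y/x)·x*.
Numerically y/x = 3.05505, so x* = 97/(14 + 2·3.05505) = 4.8234 and y* = 3.05505·4.8234 = 14.7359.
Expenditure on x: 14·4.8234 = 67.5283; share = 0.6962.

share on x = 0.6962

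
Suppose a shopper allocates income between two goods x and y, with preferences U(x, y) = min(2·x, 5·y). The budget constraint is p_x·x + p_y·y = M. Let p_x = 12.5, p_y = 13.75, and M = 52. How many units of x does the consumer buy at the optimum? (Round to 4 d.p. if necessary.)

x* = 2.8889

With perfect complements, no substitution: consume in ratio x:y = 5:2.
Budget: p_x·x + p_y·(2/5)·x = M, so (5·p_x + 2·p_y)·x = 5·M.
Demand: x*(p_x,p_y,M) = 5·M/(5·p_x + 2·p_y), y* = 2·M/(5·p_x + 2·p_y).
Here 5·12.5 + 2·13.75 = 90, giving x* = 2.8889.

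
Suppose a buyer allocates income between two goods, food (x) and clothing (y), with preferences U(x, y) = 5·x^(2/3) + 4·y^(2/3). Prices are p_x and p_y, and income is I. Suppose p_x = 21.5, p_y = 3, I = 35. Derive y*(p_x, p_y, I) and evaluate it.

y* = 11.2393

MRS = MU_x/MU_y = (5/4)·(y/x)^(1/3). Set equal to p_x/p_y.
Hence y/x = ((4/5)·p_x/p_y)^(1/(1/3)), i.e. raised to the 3 power.
With the ratio pinned down, the budget gives x* = I/(p_x + p_y·(y/x)) and y* = (y/x)·x*.
Numerically y/x = 188.461037, so x* = 35/(21.5 + 3·188.461037) = 0.0596 and y* = 188.461037·0.0596 = 11.2393.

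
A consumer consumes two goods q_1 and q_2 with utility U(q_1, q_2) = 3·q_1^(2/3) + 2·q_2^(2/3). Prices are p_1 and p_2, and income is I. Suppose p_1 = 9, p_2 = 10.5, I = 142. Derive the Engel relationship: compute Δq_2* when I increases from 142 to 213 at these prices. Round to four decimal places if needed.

MU_q_1 ∝ 3·q_1^(-1/3), MU_q_2 ∝ 2·q_2^(-1/3), so MRS = (3/2)·(q_2/q_1)^(1/3) = p_1/p_2.
Solve for the ratio: q_2/q_1 = [(2/3)·p_1/p_2]^(3).
Substitute q_2 = (q_2/q_1)·q_1 into the budget: q_1* = I/(p_1 + p_2·(q_2/q_1)).
Numerically q_2/q_1 = 0.186589, so q_1* = 142/(9 + 10.5·0.186589) = 12.9572 and q_2* = 0.186589·12.9572 = 2.4177.
At I' = 213: q_2* = 3.6265. Change: 3.6265 − 2.4177 = 1.2088.

Δq_2* = 1.2088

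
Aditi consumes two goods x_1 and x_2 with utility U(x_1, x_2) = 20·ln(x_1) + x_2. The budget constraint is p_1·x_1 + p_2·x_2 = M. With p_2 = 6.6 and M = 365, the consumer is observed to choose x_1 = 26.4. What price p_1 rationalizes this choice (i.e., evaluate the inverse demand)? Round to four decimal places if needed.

Set MRS = p_1/p_2: (20/x_1)/1 = p_1/p_2.
So x_1*(p_1,p_2) = 20·p_2/p_1, independent of income; and x_2* = (M − 20·p_2)/p_2.
Set x_1* = 26.4 in the demand function and solve for p_1: p_1 = 5.

p_1 = 5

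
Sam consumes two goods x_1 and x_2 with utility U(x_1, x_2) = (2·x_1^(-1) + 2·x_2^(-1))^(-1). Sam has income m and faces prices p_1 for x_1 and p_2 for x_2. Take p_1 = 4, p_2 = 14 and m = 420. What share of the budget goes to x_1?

share on x_1 = 0.3483

MRS = MU_x_1/MU_x_2 = (x_2/x_1)^(2). Set equal to p_1/p_2.
Solve for the ratio: x_2/x_1 = [p_1/p_2]^(0.5).
Substitute x_2 = (x_2/x_1)·x_1 into the budget: x_1* = m/(p_1 + p_2·(x_2/x_1)).
Numerically x_2/x_1 = 0.534522, so x_1* = 420/(4 + 14·0.534522) = 36.5748 and x_2* = 0.534522·36.5748 = 19.5501.
Expenditure on x_1: 4·36.5748 = 146.2992; share = 0.3483.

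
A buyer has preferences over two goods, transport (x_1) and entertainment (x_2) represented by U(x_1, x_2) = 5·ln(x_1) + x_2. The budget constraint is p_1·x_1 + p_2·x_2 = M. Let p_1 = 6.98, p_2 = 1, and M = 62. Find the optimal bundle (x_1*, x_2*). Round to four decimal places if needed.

Set MRS = p_1/p_2: (5/x_1)/1 = p_1/p_2.
So x_1*(p_1,p_2) = 5·p_2/p_1, independent of income; and x_2* = (M − 5·p_2)/p_2.
At the given prices: x_1* = 5·1/6.98 = 0.7163, and x_2* = 57.

x_1* = 0.7163, x_2* = 57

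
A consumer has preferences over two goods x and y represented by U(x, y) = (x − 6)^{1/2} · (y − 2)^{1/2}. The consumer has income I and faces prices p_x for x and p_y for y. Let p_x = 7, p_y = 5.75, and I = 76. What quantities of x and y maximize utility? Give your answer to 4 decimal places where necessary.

MRS = (y−2)/(x−6). Tangency with p_x/p_y gives y−2 = (p_x/p_y)·(x−6).
Substituting into the budget: x* = 6 + 0.5·(I − 6·p_x − 2·p_y)/p_x, and y* = 2 + 0.5·(…)/p_y.
Discretionary income = 76 − 6·7 − 2·5.75 = 22.5; x* = 6 + 0.5·22.5/7 = 7.6071; y* = 2 + 0.5·22.5/5.75 = 3.9565.

x* = 7.6071, y* = 3.9565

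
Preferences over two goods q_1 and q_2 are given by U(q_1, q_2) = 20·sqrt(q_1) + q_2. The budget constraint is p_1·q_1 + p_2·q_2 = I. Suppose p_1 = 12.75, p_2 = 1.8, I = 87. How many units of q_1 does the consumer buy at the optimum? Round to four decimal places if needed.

MU_q_1 = 10/√q_1, MU_q_2 = 1. Tangency: 10/√q_1 = p_1/p_2.
Solve: √q_1 = 10·p_2/p_1, so q_1*(p_1,p_2) = (10·p_2/p_1)², and q_2* = (I − p_1·q_1*)/p_2.
Plugging in: q_1* = (10·1.8/12.75)² = 1.9931.

q_1* = 1.9931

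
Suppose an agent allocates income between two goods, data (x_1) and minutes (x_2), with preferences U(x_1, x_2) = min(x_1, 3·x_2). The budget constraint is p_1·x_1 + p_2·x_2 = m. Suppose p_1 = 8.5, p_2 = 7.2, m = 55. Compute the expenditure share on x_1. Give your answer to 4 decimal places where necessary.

share on x_1 = 0.7798

Leontief preferences: the optimum is at the kink where x_1/3 = x_2/1, i.e. x_2 = (1/3)·x_1.
Budget: p_1·x_1 + p_2·(1/3)·x_1 = m, so (3·p_1 + p_2)·x_1 = 3·m.
Demand: x_1*(p_1,p_2,m) = 3·m/(3·p_1 + p_2), x_2* = m/(3·p_1 + p_2).
Here 3·8.5 + 7.2 = 32.7, giving x_1* = 5.0459 and x_2* = 1.682.
Expenditure on x_1: 8.5·5.0459 = 42.8899; share = 0.7798.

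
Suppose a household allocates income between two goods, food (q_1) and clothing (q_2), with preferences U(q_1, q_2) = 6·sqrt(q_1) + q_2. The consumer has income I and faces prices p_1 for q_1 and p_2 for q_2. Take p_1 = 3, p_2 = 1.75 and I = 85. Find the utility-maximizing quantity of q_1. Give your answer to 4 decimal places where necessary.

Utility is quasi-linear in q_2; the FOC for q_1 is 3/√q_1 = p_1/p_2.
Thus q_1* = (3·p_2/p_1)² — independent of I — with the rest of income spent on q_2.
Plugging in: q_1* = (3·1.75/3)² = 3.0625.

q_1* = 3.0625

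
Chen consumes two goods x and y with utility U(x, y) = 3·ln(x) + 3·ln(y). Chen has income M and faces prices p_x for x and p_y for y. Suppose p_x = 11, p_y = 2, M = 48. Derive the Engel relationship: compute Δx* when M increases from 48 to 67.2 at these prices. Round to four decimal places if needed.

Δx* = 0.8727

The MRS is y/x. Set MRS = p_x/p_y.
So 3·p_y·y = 3·p_x·x; combined with the budget, a share 0.5 of income goes to x.
Demand: x*(p_x,p_y,M) = 0.5·M/p_x and y* = 0.5·M/p_y.
At p_x=11, p_y=2, M=48: x* = 0.5·48/11 = 2.1818.
At M' = 67.2: x* = 3.0545. Change: 3.0545 − 2.1818 = 0.8727.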